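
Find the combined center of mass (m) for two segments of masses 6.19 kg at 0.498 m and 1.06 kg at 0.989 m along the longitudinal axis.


COM = (m1*x1 + m2*x2) / (m1 + m2)
COM = (6.19*0.498 + 1.06*0.989) / (6.19 + 1.06)
Numerator = 4.1310
Denominator = 7.2500
COM = 0.5698


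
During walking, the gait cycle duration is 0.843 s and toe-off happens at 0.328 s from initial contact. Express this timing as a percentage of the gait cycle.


pct = (event_time / cycle_time) * 100
pct = (0.328 / 0.843) * 100
ratio = 0.3891
pct = 38.9087


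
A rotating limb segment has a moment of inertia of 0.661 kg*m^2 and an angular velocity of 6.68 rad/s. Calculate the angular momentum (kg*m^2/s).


L = I * omega
L = 0.661 * 6.68
L = 4.4155


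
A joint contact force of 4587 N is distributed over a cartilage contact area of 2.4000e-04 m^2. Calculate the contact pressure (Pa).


P = F / A
P = 4587 / 2.4000e-04
P = 1.9112e+07


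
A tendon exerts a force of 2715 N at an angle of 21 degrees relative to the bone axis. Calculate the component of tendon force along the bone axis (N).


F_eff = F_tendon * cos(theta)
theta = 21 deg = 0.3665 rad
cos(theta) = 0.9336
F_eff = 2715 * 0.9336
F_eff = 2534.6709


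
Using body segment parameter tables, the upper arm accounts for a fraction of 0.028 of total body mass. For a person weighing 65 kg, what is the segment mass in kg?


m_segment = body_mass * fraction
m_segment = 65 * 0.028
m_segment = 1.8200


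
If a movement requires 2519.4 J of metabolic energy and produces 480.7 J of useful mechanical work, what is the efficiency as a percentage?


eta = (W_mech / E_meta) * 100
eta = (480.7 / 2519.4) * 100
ratio = 0.1908
eta = 19.0799


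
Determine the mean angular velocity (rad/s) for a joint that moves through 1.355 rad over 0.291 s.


omega = delta_theta / delta_t
omega = 1.355 / 0.291
omega = 4.6564


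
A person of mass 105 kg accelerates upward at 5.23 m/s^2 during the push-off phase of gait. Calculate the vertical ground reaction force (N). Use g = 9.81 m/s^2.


GRF = m * (g + a)
GRF = 105 * (9.81 + 5.23)
GRF = 105 * 15.0400
GRF = 1579.2000


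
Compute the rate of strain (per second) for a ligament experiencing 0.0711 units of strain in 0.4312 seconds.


strain_rate = delta_strain / delta_t
strain_rate = 0.0711 / 0.4312
strain_rate = 0.1649


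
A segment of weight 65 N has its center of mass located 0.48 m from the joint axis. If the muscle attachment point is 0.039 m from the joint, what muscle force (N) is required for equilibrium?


F_muscle = W * d_load / d_muscle
F_muscle = 65 * 0.48 / 0.039
Numerator = 31.2000
F_muscle = 800.0000


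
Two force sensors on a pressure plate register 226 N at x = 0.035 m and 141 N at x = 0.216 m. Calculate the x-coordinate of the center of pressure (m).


COP_x = (F1*x1 + F2*x2) / (F1 + F2)
COP_x = (226*0.035 + 141*0.216) / (226 + 141)
Numerator = 38.3660
Denominator = 367
COP_x = 0.1045


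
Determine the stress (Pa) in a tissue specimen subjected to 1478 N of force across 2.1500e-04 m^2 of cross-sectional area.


stress = F / A
stress = 1478 / 2.1500e-04
stress = 6.8744e+06


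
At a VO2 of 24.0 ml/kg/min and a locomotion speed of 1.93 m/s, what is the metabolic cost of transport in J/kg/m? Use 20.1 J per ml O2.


Power per kg = VO2 * 20.1 / 60
Power per kg = 24.0 * 20.1 / 60 = 8.0400 W/kg
Cost = power_per_kg / speed
Cost = 8.0400 / 1.93
Cost = 4.1658


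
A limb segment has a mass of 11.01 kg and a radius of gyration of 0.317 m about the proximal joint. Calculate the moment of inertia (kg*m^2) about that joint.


I = m * k^2
I = 11.01 * 0.317^2
k^2 = 0.1005
I = 1.1064


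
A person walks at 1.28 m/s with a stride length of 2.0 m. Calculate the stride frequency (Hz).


f = v / stride_length
f = 1.28 / 2.0
f = 0.6400


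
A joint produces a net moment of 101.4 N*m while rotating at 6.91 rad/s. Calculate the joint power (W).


P = M * omega
P = 101.4 * 6.91
P = 700.6740


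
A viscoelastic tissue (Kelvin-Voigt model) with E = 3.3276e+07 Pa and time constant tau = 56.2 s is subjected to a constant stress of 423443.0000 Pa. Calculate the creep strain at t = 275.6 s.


epsilon(t) = (sigma/E) * (1 - exp(-t/tau))
sigma/E = 423443.0000 / 3.3276e+07 = 0.0127
exp(-t/tau) = exp(-275.6 / 56.2) = 0.0074
epsilon = 0.0127 * (1 - 0.0074)
epsilon = 0.0126


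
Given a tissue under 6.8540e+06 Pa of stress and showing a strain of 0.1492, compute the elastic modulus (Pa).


E = stress / strain
E = 6.8540e+06 / 0.1492
E = 4.5938e+07


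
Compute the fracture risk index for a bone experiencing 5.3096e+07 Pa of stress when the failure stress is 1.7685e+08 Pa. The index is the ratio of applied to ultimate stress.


FRI = applied / ultimate
FRI = 5.3096e+07 / 1.7685e+08
FRI = 0.3002


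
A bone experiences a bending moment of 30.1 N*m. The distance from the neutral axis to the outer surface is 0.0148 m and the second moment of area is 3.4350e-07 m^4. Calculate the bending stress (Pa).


sigma = M * c / I
sigma = 30.1 * 0.0148 / 3.4350e-07
M * c = 0.4455
sigma = 1.2969e+06


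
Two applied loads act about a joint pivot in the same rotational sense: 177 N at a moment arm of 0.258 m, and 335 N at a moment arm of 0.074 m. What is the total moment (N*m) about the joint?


M = F1 * d1 + F2 * d2
M = 177 * 0.258 + 335 * 0.074
M = 45.6660 + 24.7900
M = 70.4560


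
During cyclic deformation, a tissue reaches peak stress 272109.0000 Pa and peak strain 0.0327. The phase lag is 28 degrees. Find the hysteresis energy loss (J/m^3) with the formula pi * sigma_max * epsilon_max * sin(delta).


E_loss = pi * sigma_max * epsilon_max * sin(delta)
delta = 28 deg = 0.4887 rad
sin(delta) = 0.4695
E_loss = pi * 272109.0000 * 0.0327 * 0.4695
E_loss = 13123.5044


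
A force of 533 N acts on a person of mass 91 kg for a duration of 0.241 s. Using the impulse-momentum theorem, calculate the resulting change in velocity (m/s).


J = F * dt = 533 * 0.241 = 128.4530 N*s
delta_v = J / m
delta_v = 128.4530 / 91
delta_v = 1.4116


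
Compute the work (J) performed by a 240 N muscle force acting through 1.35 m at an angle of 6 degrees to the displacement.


W = F * d * cos(theta)
theta = 6 deg = 0.1047 rad
cos(theta) = 0.9945
W = 240 * 1.35 * 0.9945
W = 322.2251


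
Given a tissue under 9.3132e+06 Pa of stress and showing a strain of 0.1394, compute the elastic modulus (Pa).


E = stress / strain
E = 9.3132e+06 / 0.1394
E = 6.6809e+07


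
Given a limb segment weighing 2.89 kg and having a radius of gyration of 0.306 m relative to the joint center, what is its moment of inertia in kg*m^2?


I = m * k^2
I = 2.89 * 0.306^2
k^2 = 0.0936
I = 0.2706


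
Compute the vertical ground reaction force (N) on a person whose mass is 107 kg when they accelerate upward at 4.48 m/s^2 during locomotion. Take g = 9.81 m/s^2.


GRF = m * (g + a)
GRF = 107 * (9.81 + 4.48)
GRF = 107 * 14.2900
GRF = 1529.0300


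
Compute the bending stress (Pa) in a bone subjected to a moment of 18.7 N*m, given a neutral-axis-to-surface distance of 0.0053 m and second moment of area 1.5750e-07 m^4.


sigma = M * c / I
sigma = 18.7 * 0.0053 / 1.5750e-07
M * c = 0.0991
sigma = 629269.8413


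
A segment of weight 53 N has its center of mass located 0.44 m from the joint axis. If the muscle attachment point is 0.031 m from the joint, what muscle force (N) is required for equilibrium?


F_muscle = W * d_load / d_muscle
F_muscle = 53 * 0.44 / 0.031
Numerator = 23.3200
F_muscle = 752.2581


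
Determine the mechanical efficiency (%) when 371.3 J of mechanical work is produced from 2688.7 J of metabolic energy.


eta = (W_mech / E_meta) * 100
eta = (371.3 / 2688.7) * 100
ratio = 0.1381
eta = 13.8096


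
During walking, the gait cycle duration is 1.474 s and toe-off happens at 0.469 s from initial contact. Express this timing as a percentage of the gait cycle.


pct = (event_time / cycle_time) * 100
pct = (0.469 / 1.474) * 100
ratio = 0.3182
pct = 31.8182


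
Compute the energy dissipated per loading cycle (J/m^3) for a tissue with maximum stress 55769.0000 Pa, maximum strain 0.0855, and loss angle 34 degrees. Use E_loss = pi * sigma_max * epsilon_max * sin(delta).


E_loss = pi * sigma_max * epsilon_max * sin(delta)
delta = 34 deg = 0.5934 rad
sin(delta) = 0.5592
E_loss = pi * 55769.0000 * 0.0855 * 0.5592
E_loss = 8376.6524


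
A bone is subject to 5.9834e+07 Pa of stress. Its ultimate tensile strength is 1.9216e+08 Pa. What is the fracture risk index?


FRI = applied / ultimate
FRI = 5.9834e+07 / 1.9216e+08
FRI = 0.3114


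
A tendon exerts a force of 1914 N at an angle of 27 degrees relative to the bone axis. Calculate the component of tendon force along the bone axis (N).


F_eff = F_tendon * cos(theta)
theta = 27 deg = 0.4712 rad
cos(theta) = 0.8910
F_eff = 1914 * 0.8910
F_eff = 1705.3865


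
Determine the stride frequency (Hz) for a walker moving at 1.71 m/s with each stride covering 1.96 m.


f = v / stride_length
f = 1.71 / 1.96
f = 0.8724


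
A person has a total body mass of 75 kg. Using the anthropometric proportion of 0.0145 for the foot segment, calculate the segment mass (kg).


m_segment = body_mass * fraction
m_segment = 75 * 0.0145
m_segment = 1.0875


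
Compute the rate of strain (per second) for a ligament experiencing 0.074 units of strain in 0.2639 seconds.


strain_rate = delta_strain / delta_t
strain_rate = 0.074 / 0.2639
strain_rate = 0.2804


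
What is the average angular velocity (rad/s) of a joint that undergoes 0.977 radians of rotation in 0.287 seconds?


omega = delta_theta / delta_t
omega = 0.977 / 0.287
omega = 3.4042


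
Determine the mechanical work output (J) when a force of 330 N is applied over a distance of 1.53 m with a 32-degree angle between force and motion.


W = F * d * cos(theta)
theta = 32 deg = 0.5585 rad
cos(theta) = 0.8480
W = 330 * 1.53 * 0.8480
W = 428.1795


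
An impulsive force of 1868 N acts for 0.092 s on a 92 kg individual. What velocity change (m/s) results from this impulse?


J = F * dt = 1868 * 0.092 = 171.8560 N*s
delta_v = J / m
delta_v = 171.8560 / 92
delta_v = 1.8680


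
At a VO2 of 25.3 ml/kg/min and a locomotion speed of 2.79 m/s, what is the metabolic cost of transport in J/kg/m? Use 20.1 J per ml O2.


Power per kg = VO2 * 20.1 / 60
Power per kg = 25.3 * 20.1 / 60 = 8.4755 W/kg
Cost = power_per_kg / speed
Cost = 8.4755 / 2.79
Cost = 3.0378


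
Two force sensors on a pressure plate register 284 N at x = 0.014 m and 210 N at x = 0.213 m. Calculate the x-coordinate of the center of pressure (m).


COP_x = (F1*x1 + F2*x2) / (F1 + F2)
COP_x = (284*0.014 + 210*0.213) / (284 + 210)
Numerator = 48.7060
Denominator = 494
COP_x = 0.0986


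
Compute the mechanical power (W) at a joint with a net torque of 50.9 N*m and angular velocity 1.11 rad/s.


P = M * omega
P = 50.9 * 1.11
P = 56.4990


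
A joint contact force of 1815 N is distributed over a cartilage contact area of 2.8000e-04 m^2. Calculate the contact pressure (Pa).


P = F / A
P = 1815 / 2.8000e-04
P = 6.4821e+06


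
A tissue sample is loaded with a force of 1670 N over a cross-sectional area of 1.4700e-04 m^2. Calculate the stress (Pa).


stress = F / A
stress = 1670 / 1.4700e-04
stress = 1.1361e+07


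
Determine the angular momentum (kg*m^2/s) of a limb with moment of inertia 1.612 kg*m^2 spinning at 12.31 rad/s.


L = I * omega
L = 1.612 * 12.31
L = 19.8437


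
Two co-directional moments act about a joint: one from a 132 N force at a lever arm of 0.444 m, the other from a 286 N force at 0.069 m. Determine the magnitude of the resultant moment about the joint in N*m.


M = F1 * d1 + F2 * d2
M = 132 * 0.444 + 286 * 0.069
M = 58.6080 + 19.7340
M = 78.3420


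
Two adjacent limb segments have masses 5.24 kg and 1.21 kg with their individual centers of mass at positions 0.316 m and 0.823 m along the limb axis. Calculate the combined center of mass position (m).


COM = (m1*x1 + m2*x2) / (m1 + m2)
COM = (5.24*0.316 + 1.21*0.823) / (5.24 + 1.21)
Numerator = 2.6517
Denominator = 6.4500
COM = 0.4111


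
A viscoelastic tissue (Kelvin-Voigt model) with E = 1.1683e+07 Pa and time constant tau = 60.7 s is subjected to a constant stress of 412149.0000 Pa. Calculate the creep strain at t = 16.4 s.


epsilon(t) = (sigma/E) * (1 - exp(-t/tau))
sigma/E = 412149.0000 / 1.1683e+07 = 0.0353
exp(-t/tau) = exp(-16.4 / 60.7) = 0.7632
epsilon = 0.0353 * (1 - 0.7632)
epsilon = 0.0084


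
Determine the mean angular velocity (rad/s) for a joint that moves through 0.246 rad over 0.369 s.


omega = delta_theta / delta_t
omega = 0.246 / 0.369
omega = 0.6667


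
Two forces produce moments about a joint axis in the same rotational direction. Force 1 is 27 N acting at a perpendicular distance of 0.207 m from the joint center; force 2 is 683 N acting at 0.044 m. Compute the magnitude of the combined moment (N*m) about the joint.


M = F1 * d1 + F2 * d2
M = 27 * 0.207 + 683 * 0.044
M = 5.5890 + 30.0520
M = 35.6410


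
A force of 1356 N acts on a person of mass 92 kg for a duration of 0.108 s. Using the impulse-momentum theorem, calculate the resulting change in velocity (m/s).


J = F * dt = 1356 * 0.108 = 146.4480 N*s
delta_v = J / m
delta_v = 146.4480 / 92
delta_v = 1.5918


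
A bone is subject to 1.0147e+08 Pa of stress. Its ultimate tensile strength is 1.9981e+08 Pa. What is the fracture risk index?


FRI = applied / ultimate
FRI = 1.0147e+08 / 1.9981e+08
FRI = 0.5078


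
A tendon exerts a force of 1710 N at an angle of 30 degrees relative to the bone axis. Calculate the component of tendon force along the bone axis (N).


F_eff = F_tendon * cos(theta)
theta = 30 deg = 0.5236 rad
cos(theta) = 0.8660
F_eff = 1710 * 0.8660
F_eff = 1480.9034


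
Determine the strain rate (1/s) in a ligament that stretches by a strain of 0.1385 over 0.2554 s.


strain_rate = delta_strain / delta_t
strain_rate = 0.1385 / 0.2554
strain_rate = 0.5423


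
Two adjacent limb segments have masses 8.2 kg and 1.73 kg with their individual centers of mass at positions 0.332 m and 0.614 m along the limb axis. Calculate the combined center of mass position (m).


COM = (m1*x1 + m2*x2) / (m1 + m2)
COM = (8.2*0.332 + 1.73*0.614) / (8.2 + 1.73)
Numerator = 3.7846
Denominator = 9.9300
COM = 0.3811


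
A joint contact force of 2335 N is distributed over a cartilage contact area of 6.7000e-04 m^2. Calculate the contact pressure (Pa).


P = F / A
P = 2335 / 6.7000e-04
P = 3.4851e+06


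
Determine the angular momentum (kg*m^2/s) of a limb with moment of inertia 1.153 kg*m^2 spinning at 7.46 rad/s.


L = I * omega
L = 1.153 * 7.46
L = 8.6014


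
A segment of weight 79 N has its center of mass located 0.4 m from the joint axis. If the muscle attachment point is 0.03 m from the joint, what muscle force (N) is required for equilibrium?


F_muscle = W * d_load / d_muscle
F_muscle = 79 * 0.4 / 0.03
Numerator = 31.6000
F_muscle = 1053.3333


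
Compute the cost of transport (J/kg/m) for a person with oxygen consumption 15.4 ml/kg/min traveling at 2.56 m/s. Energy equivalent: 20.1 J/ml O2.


Power per kg = VO2 * 20.1 / 60
Power per kg = 15.4 * 20.1 / 60 = 5.1590 W/kg
Cost = power_per_kg / speed
Cost = 5.1590 / 2.56
Cost = 2.0152


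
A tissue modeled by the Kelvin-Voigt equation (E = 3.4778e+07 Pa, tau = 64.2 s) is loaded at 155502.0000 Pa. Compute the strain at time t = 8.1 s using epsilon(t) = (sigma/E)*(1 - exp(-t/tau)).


epsilon(t) = (sigma/E) * (1 - exp(-t/tau))
sigma/E = 155502.0000 / 3.4778e+07 = 0.0045
exp(-t/tau) = exp(-8.1 / 64.2) = 0.8815
epsilon = 0.0045 * (1 - 0.8815)
epsilon = 5.3000e-04


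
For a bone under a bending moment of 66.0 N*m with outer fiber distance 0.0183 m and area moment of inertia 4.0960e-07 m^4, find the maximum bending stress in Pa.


sigma = M * c / I
sigma = 66.0 * 0.0183 / 4.0960e-07
M * c = 1.2078
sigma = 2.9487e+06


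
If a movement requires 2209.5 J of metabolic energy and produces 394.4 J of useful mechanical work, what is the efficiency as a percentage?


eta = (W_mech / E_meta) * 100
eta = (394.4 / 2209.5) * 100
ratio = 0.1785
eta = 17.8502


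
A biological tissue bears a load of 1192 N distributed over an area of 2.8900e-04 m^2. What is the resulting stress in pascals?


stress = F / A
stress = 1192 / 2.8900e-04
stress = 4.1246e+06


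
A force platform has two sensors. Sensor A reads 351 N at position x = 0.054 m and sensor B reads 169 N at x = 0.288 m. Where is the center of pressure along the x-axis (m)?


COP_x = (F1*x1 + F2*x2) / (F1 + F2)
COP_x = (351*0.054 + 169*0.288) / (351 + 169)
Numerator = 67.6260
Denominator = 520
COP_x = 0.1300


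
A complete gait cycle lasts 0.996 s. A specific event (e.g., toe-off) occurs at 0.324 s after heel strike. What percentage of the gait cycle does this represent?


pct = (event_time / cycle_time) * 100
pct = (0.324 / 0.996) * 100
ratio = 0.3253
pct = 32.5301


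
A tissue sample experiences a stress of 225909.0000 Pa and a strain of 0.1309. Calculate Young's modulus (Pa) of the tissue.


E = stress / strain
E = 225909.0000 / 0.1309
E = 1.7258e+06


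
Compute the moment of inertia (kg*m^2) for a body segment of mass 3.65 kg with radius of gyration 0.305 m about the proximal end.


I = m * k^2
I = 3.65 * 0.305^2
k^2 = 0.0930
I = 0.3395


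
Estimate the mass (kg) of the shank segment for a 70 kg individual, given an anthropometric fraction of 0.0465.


m_segment = body_mass * fraction
m_segment = 70 * 0.0465
m_segment = 3.2550


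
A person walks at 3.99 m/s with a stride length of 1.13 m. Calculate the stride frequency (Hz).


f = v / stride_length
f = 3.99 / 1.13
f = 3.5310


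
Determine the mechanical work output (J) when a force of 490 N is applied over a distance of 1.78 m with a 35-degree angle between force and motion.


W = F * d * cos(theta)
theta = 35 deg = 0.6109 rad
cos(theta) = 0.8192
W = 490 * 1.78 * 0.8192
W = 714.4644


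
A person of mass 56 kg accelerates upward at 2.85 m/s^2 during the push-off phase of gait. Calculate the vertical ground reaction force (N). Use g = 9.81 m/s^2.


GRF = m * (g + a)
GRF = 56 * (9.81 + 2.85)
GRF = 56 * 12.6600
GRF = 708.9600


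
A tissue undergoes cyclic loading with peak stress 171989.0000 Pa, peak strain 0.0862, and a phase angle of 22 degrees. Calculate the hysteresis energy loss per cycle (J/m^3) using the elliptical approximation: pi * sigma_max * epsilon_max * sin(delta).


E_loss = pi * sigma_max * epsilon_max * sin(delta)
delta = 22 deg = 0.3840 rad
sin(delta) = 0.3746
E_loss = pi * 171989.0000 * 0.0862 * 0.3746
E_loss = 17447.5008


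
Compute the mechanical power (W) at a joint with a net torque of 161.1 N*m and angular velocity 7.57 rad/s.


P = M * omega
P = 161.1 * 7.57
P = 1219.5270


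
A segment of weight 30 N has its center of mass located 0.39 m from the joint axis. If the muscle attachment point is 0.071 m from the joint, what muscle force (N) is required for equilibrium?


F_muscle = W * d_load / d_muscle
F_muscle = 30 * 0.39 / 0.071
Numerator = 11.7000
F_muscle = 164.7887


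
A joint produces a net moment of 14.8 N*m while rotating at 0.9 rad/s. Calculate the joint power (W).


P = M * omega
P = 14.8 * 0.9
P = 13.3200


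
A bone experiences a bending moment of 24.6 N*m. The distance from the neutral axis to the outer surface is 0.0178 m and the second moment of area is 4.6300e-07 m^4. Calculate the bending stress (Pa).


sigma = M * c / I
sigma = 24.6 * 0.0178 / 4.6300e-07
M * c = 0.4379
sigma = 945745.1404


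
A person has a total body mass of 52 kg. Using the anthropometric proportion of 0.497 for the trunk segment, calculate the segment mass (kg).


m_segment = body_mass * fraction
m_segment = 52 * 0.497
m_segment = 25.8440


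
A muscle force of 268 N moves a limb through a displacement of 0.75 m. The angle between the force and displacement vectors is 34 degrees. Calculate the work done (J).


W = F * d * cos(theta)
theta = 34 deg = 0.5934 rad
cos(theta) = 0.8290
W = 268 * 0.75 * 0.8290
W = 166.6366


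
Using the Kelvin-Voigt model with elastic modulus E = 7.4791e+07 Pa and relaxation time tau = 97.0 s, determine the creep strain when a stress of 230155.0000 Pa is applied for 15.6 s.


epsilon(t) = (sigma/E) * (1 - exp(-t/tau))
sigma/E = 230155.0000 / 7.4791e+07 = 0.0031
exp(-t/tau) = exp(-15.6 / 97.0) = 0.8514
epsilon = 0.0031 * (1 - 0.8514)
epsilon = 4.5716e-04


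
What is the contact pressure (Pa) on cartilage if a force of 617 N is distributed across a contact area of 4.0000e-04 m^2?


P = F / A
P = 617 / 4.0000e-04
P = 1.5425e+06


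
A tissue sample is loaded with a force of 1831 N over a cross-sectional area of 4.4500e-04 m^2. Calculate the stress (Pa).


stress = F / A
stress = 1831 / 4.4500e-04
stress = 4.1146e+06


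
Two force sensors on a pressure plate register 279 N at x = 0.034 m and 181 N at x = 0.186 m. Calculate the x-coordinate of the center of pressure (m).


COP_x = (F1*x1 + F2*x2) / (F1 + F2)
COP_x = (279*0.034 + 181*0.186) / (279 + 181)
Numerator = 43.1520
Denominator = 460
COP_x = 0.0938


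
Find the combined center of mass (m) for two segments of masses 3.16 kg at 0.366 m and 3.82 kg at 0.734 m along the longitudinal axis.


COM = (m1*x1 + m2*x2) / (m1 + m2)
COM = (3.16*0.366 + 3.82*0.734) / (3.16 + 3.82)
Numerator = 3.9604
Denominator = 6.9800
COM = 0.5674


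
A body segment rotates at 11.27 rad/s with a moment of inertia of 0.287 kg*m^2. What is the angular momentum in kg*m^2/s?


L = I * omega
L = 0.287 * 11.27
L = 3.2345


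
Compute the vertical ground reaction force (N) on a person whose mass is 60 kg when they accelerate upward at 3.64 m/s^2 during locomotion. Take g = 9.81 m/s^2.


GRF = m * (g + a)
GRF = 60 * (9.81 + 3.64)
GRF = 60 * 13.4500
GRF = 807.0000


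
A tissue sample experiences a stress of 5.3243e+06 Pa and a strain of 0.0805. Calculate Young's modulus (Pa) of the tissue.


E = stress / strain
E = 5.3243e+06 / 0.0805
E = 6.6140e+07


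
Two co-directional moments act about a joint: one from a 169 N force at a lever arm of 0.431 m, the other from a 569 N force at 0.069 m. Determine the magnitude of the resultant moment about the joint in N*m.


M = F1 * d1 + F2 * d2
M = 169 * 0.431 + 569 * 0.069
M = 72.8390 + 39.2610
M = 112.1000


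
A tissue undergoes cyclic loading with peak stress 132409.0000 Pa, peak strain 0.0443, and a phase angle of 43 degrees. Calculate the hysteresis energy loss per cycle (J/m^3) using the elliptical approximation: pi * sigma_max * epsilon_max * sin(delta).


E_loss = pi * sigma_max * epsilon_max * sin(delta)
delta = 43 deg = 0.7505 rad
sin(delta) = 0.6820
E_loss = pi * 132409.0000 * 0.0443 * 0.6820
E_loss = 12567.6603


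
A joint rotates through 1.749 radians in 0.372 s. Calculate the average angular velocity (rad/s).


omega = delta_theta / delta_t
omega = 1.749 / 0.372
omega = 4.7016


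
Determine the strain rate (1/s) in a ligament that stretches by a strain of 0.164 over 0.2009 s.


strain_rate = delta_strain / delta_t
strain_rate = 0.164 / 0.2009
strain_rate = 0.8163


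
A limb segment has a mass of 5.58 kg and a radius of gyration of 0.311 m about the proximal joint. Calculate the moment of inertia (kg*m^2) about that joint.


I = m * k^2
I = 5.58 * 0.311^2
k^2 = 0.0967
I = 0.5397


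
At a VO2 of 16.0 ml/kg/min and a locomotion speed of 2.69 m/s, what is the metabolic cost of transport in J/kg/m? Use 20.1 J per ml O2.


Power per kg = VO2 * 20.1 / 60
Power per kg = 16.0 * 20.1 / 60 = 5.3600 W/kg
Cost = power_per_kg / speed
Cost = 5.3600 / 2.69
Cost = 1.9926


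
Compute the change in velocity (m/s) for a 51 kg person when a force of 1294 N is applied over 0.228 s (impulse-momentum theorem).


J = F * dt = 1294 * 0.228 = 295.0320 N*s
delta_v = J / m
delta_v = 295.0320 / 51
delta_v = 5.7849


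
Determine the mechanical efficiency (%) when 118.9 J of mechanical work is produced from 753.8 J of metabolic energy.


eta = (W_mech / E_meta) * 100
eta = (118.9 / 753.8) * 100
ratio = 0.1577
eta = 15.7734


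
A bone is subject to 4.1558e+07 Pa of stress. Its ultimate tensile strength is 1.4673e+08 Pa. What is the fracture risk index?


FRI = applied / ultimate
FRI = 4.1558e+07 / 1.4673e+08
FRI = 0.2832


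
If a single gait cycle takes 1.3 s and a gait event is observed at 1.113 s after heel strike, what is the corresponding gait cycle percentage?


pct = (event_time / cycle_time) * 100
pct = (1.113 / 1.3) * 100
ratio = 0.8562
pct = 85.6154


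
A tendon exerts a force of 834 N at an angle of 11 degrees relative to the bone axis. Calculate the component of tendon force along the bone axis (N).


F_eff = F_tendon * cos(theta)
theta = 11 deg = 0.1920 rad
cos(theta) = 0.9816
F_eff = 834 * 0.9816
F_eff = 818.6771


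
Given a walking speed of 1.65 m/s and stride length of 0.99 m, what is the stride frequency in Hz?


f = v / stride_length
f = 1.65 / 0.99
f = 1.6667


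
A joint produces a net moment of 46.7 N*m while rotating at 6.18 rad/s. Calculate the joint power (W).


P = M * omega
P = 46.7 * 6.18
P = 288.6060


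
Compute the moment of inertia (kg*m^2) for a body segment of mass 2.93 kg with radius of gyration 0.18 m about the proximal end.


I = m * k^2
I = 2.93 * 0.18^2
k^2 = 0.0324
I = 0.0949


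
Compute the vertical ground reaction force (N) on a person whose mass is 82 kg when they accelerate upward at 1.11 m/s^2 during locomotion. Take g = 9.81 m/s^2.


GRF = m * (g + a)
GRF = 82 * (9.81 + 1.11)
GRF = 82 * 10.9200
GRF = 895.4400


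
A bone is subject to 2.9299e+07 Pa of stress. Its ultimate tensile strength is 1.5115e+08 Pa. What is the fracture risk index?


FRI = applied / ultimate
FRI = 2.9299e+07 / 1.5115e+08
FRI = 0.1938


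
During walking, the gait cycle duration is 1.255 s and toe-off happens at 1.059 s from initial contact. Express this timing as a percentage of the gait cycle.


pct = (event_time / cycle_time) * 100
pct = (1.059 / 1.255) * 100
ratio = 0.8438
pct = 84.3825


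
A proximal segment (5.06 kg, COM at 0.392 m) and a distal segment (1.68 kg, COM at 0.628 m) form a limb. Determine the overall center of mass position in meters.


COM = (m1*x1 + m2*x2) / (m1 + m2)
COM = (5.06*0.392 + 1.68*0.628) / (5.06 + 1.68)
Numerator = 3.0386
Denominator = 6.7400
COM = 0.4508


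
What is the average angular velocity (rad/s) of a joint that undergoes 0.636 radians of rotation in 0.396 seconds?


omega = delta_theta / delta_t
omega = 0.636 / 0.396
omega = 1.6061


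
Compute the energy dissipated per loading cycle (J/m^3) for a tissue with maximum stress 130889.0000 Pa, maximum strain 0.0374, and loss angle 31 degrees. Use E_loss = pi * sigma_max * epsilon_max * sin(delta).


E_loss = pi * sigma_max * epsilon_max * sin(delta)
delta = 31 deg = 0.5411 rad
sin(delta) = 0.5150
E_loss = pi * 130889.0000 * 0.0374 * 0.5150
E_loss = 7920.7072


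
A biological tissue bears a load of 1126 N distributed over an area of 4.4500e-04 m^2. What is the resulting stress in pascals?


stress = F / A
stress = 1126 / 4.4500e-04
stress = 2.5303e+06


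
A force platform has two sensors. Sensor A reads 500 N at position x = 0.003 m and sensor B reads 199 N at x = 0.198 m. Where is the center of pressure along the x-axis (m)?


COP_x = (F1*x1 + F2*x2) / (F1 + F2)
COP_x = (500*0.003 + 199*0.198) / (500 + 199)
Numerator = 40.9020
Denominator = 699
COP_x = 0.0585


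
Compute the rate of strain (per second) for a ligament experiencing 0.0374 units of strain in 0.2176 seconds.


strain_rate = delta_strain / delta_t
strain_rate = 0.0374 / 0.2176
strain_rate = 0.1719


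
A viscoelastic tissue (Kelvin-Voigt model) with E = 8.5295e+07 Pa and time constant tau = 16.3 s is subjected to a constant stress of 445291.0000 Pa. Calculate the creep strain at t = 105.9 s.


epsilon(t) = (sigma/E) * (1 - exp(-t/tau))
sigma/E = 445291.0000 / 8.5295e+07 = 0.0052
exp(-t/tau) = exp(-105.9 / 16.3) = 0.0015
epsilon = 0.0052 * (1 - 0.0015)
epsilon = 0.0052


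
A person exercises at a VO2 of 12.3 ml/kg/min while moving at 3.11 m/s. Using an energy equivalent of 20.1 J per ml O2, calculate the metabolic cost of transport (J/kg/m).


Power per kg = VO2 * 20.1 / 60
Power per kg = 12.3 * 20.1 / 60 = 4.1205 W/kg
Cost = power_per_kg / speed
Cost = 4.1205 / 3.11
Cost = 1.3249


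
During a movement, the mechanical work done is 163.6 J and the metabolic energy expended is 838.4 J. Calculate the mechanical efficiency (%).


eta = (W_mech / E_meta) * 100
eta = (163.6 / 838.4) * 100
ratio = 0.1951
eta = 19.5134


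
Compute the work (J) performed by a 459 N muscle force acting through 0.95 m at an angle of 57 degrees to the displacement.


W = F * d * cos(theta)
theta = 57 deg = 0.9948 rad
cos(theta) = 0.5446
W = 459 * 0.95 * 0.5446
W = 237.4899


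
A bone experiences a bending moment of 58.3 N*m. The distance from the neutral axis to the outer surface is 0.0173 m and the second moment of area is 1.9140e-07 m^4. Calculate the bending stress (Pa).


sigma = M * c / I
sigma = 58.3 * 0.0173 / 1.9140e-07
M * c = 1.0086
sigma = 5.2695e+06


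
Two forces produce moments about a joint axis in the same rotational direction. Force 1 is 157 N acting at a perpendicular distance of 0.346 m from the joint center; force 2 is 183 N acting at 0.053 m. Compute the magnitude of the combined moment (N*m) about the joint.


M = F1 * d1 + F2 * d2
M = 157 * 0.346 + 183 * 0.053
M = 54.3220 + 9.6990
M = 64.0210


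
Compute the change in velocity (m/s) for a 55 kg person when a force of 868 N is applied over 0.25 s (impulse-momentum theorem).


J = F * dt = 868 * 0.25 = 217.0000 N*s
delta_v = J / m
delta_v = 217.0000 / 55
delta_v = 3.9455


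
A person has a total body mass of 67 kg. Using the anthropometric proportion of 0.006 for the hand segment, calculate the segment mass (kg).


m_segment = body_mass * fraction
m_segment = 67 * 0.006
m_segment = 0.4020


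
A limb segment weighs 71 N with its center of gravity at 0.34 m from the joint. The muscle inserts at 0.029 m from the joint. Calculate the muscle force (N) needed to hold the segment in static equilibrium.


F_muscle = W * d_load / d_muscle
F_muscle = 71 * 0.34 / 0.029
Numerator = 24.1400
F_muscle = 832.4138


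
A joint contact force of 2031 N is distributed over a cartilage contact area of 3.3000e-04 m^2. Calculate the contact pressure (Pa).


P = F / A
P = 2031 / 3.3000e-04
P = 6.1545e+06


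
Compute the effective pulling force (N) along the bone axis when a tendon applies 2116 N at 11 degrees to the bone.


F_eff = F_tendon * cos(theta)
theta = 11 deg = 0.1920 rad
cos(theta) = 0.9816
F_eff = 2116 * 0.9816
F_eff = 2077.1231


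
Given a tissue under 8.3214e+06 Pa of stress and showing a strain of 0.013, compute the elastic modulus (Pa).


E = stress / strain
E = 8.3214e+06 / 0.013
E = 6.4011e+08


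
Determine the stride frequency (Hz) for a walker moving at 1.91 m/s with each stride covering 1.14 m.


f = v / stride_length
f = 1.91 / 1.14
f = 1.6754


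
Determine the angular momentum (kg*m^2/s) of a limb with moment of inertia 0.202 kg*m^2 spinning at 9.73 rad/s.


L = I * omega
L = 0.202 * 9.73
L = 1.9655


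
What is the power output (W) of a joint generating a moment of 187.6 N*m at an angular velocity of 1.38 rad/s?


P = M * omega
P = 187.6 * 1.38
P = 258.8880


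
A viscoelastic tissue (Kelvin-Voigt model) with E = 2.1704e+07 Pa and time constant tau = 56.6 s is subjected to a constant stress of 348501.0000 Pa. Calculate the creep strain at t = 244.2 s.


epsilon(t) = (sigma/E) * (1 - exp(-t/tau))
sigma/E = 348501.0000 / 2.1704e+07 = 0.0161
exp(-t/tau) = exp(-244.2 / 56.6) = 0.0134
epsilon = 0.0161 * (1 - 0.0134)
epsilon = 0.0158


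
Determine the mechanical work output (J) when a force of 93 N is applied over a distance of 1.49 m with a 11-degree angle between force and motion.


W = F * d * cos(theta)
theta = 11 deg = 0.1920 rad
cos(theta) = 0.9816
W = 93 * 1.49 * 0.9816
W = 136.0241


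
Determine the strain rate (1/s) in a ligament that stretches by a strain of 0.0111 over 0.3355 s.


strain_rate = delta_strain / delta_t
strain_rate = 0.0111 / 0.3355
strain_rate = 0.0331


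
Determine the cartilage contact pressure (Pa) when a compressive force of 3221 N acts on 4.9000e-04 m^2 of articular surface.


P = F / A
P = 3221 / 4.9000e-04
P = 6.5735e+06


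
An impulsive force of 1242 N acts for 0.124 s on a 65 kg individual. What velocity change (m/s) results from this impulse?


J = F * dt = 1242 * 0.124 = 154.0080 N*s
delta_v = J / m
delta_v = 154.0080 / 65
delta_v = 2.3694


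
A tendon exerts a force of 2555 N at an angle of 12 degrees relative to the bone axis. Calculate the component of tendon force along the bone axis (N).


F_eff = F_tendon * cos(theta)
theta = 12 deg = 0.2094 rad
cos(theta) = 0.9781
F_eff = 2555 * 0.9781
F_eff = 2499.1671


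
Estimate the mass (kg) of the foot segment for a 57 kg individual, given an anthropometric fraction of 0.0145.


m_segment = body_mass * fraction
m_segment = 57 * 0.0145
m_segment = 0.8265


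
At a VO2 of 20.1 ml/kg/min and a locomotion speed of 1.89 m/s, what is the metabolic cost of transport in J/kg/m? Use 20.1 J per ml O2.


Power per kg = VO2 * 20.1 / 60
Power per kg = 20.1 * 20.1 / 60 = 6.7335 W/kg
Cost = power_per_kg / speed
Cost = 6.7335 / 1.89
Cost = 3.5627


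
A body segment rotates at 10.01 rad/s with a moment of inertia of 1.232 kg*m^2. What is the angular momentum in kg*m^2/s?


L = I * omega
L = 1.232 * 10.01
L = 12.3323


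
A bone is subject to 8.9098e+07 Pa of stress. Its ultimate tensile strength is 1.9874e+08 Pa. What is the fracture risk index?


FRI = applied / ultimate
FRI = 8.9098e+07 / 1.9874e+08
FRI = 0.4483


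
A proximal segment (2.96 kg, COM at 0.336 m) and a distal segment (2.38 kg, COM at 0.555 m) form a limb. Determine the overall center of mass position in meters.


COM = (m1*x1 + m2*x2) / (m1 + m2)
COM = (2.96*0.336 + 2.38*0.555) / (2.96 + 2.38)
Numerator = 2.3155
Denominator = 5.3400
COM = 0.4336


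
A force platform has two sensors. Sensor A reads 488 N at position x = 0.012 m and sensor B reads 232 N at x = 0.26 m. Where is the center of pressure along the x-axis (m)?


COP_x = (F1*x1 + F2*x2) / (F1 + F2)
COP_x = (488*0.012 + 232*0.26) / (488 + 232)
Numerator = 66.1760
Denominator = 720
COP_x = 0.0919


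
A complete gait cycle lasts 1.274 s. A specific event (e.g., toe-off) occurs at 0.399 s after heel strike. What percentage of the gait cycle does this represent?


pct = (event_time / cycle_time) * 100
pct = (0.399 / 1.274) * 100
ratio = 0.3132
pct = 31.3187


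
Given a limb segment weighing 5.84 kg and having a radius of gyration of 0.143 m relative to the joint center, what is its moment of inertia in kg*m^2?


I = m * k^2
I = 5.84 * 0.143^2
k^2 = 0.0204
I = 0.1194


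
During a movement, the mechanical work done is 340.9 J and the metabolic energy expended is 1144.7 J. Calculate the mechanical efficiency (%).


eta = (W_mech / E_meta) * 100
eta = (340.9 / 1144.7) * 100
ratio = 0.2978
eta = 29.7807


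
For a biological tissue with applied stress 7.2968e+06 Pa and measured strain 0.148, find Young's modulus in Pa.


E = stress / strain
E = 7.2968e+06 / 0.148
E = 4.9303e+07


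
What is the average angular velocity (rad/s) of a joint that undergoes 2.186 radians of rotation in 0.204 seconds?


omega = delta_theta / delta_t
omega = 2.186 / 0.204
omega = 10.7157


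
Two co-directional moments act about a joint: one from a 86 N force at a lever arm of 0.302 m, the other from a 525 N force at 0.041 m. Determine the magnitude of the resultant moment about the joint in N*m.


M = F1 * d1 + F2 * d2
M = 86 * 0.302 + 525 * 0.041
M = 25.9720 + 21.5250
M = 47.4970


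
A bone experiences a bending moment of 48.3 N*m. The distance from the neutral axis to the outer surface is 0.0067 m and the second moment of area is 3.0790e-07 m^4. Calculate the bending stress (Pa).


sigma = M * c / I
sigma = 48.3 * 0.0067 / 3.0790e-07
M * c = 0.3236
sigma = 1.0510e+06


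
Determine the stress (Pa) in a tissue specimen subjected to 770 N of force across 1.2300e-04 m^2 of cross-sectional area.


stress = F / A
stress = 770 / 1.2300e-04
stress = 6.2602e+06


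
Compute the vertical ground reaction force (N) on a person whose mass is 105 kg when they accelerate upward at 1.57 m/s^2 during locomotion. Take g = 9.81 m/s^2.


GRF = m * (g + a)
GRF = 105 * (9.81 + 1.57)
GRF = 105 * 11.3800
GRF = 1194.9000


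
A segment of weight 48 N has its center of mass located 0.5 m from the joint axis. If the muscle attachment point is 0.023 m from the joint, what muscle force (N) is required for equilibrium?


F_muscle = W * d_load / d_muscle
F_muscle = 48 * 0.5 / 0.023
Numerator = 24.0000
F_muscle = 1043.4783


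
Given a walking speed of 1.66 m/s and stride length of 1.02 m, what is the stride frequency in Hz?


f = v / stride_length
f = 1.66 / 1.02
f = 1.6275


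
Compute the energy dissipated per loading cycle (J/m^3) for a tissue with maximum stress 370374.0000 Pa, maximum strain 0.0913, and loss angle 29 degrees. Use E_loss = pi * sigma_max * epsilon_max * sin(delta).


E_loss = pi * sigma_max * epsilon_max * sin(delta)
delta = 29 deg = 0.5061 rad
sin(delta) = 0.4848
E_loss = pi * 370374.0000 * 0.0913 * 0.4848
E_loss = 51502.9815


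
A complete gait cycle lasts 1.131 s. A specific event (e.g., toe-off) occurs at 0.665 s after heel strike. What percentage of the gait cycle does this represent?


pct = (event_time / cycle_time) * 100
pct = (0.665 / 1.131) * 100
ratio = 0.5880
pct = 58.7975


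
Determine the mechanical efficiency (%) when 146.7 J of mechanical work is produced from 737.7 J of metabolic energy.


eta = (W_mech / E_meta) * 100
eta = (146.7 / 737.7) * 100
ratio = 0.1989
eta = 19.8861


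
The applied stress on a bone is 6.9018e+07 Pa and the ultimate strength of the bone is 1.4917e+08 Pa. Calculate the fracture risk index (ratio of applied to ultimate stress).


FRI = applied / ultimate
FRI = 6.9018e+07 / 1.4917e+08
FRI = 0.4627


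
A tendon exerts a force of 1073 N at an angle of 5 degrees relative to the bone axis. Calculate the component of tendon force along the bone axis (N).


F_eff = F_tendon * cos(theta)
theta = 5 deg = 0.0873 rad
cos(theta) = 0.9962
F_eff = 1073 * 0.9962
F_eff = 1068.9169


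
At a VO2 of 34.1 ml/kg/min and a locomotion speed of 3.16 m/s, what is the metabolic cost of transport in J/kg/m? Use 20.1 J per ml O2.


Power per kg = VO2 * 20.1 / 60
Power per kg = 34.1 * 20.1 / 60 = 11.4235 W/kg
Cost = power_per_kg / speed
Cost = 11.4235 / 3.16
Cost = 3.6150


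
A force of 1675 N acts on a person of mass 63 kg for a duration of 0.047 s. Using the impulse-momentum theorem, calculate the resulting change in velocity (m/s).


J = F * dt = 1675 * 0.047 = 78.7250 N*s
delta_v = J / m
delta_v = 78.7250 / 63
delta_v = 1.2496


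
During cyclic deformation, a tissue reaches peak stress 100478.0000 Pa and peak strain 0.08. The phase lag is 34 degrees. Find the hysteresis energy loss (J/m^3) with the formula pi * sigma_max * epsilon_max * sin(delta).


E_loss = pi * sigma_max * epsilon_max * sin(delta)
delta = 34 deg = 0.5934 rad
sin(delta) = 0.5592
E_loss = pi * 100478.0000 * 0.08 * 0.5592
E_loss = 14121.2289


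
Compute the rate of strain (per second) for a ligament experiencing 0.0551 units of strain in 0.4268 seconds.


strain_rate = delta_strain / delta_t
strain_rate = 0.0551 / 0.4268
strain_rate = 0.1291
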